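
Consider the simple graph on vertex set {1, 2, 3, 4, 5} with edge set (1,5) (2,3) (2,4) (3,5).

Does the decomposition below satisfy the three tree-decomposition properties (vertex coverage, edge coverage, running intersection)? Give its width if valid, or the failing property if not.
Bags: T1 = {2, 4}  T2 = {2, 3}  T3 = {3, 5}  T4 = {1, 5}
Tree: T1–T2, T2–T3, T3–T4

Every vertex of G appears in some bag (union = {1, 2, 3, 4, 5}); every edge is covered by a bag; and for each vertex v the set of bags containing v is connected in the bag tree. The decomposition is therefore valid. The largest bag has 2 vertices, so the width is 1.

Yes; width 1.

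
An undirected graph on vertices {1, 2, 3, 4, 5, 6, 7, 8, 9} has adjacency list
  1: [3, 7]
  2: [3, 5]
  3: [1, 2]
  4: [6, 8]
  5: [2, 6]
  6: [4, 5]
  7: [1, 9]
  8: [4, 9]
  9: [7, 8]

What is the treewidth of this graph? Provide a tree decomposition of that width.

The largest bag has 3 vertices, giving width 2; this decomposition certifies tw(G) ≤ 2. For the lower bound, G contains the cycle 3–2–5–6–4–8–9–7–1–3, so G is not a forest; only forests have treewidth ≤ 1, hence tw(G) ≥ 2. Hence tw(G) = 2 exactly.

Treewidth 2.
One optimal decomposition is:
Bags: B1 = {2, 3, 5}  B2 = {3, 5, 6}  B3 = {3, 4, 6}  B4 = {3, 4, 8}  B5 = {3, 8, 9}  B6 = {3, 7, 9}  B7 = {1, 3, 7}
Tree: B1–B2, B2–B3, B3–B4, B4–B5, B5–B6, B6–B7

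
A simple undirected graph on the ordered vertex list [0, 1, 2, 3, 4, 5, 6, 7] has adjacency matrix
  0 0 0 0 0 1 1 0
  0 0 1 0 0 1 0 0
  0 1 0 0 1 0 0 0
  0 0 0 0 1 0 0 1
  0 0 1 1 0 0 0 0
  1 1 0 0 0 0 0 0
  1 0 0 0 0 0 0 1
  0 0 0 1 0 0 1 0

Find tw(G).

A width-2 tree decomposition is:
Bags: B1 = {1, 2, 4}  B2 = {1, 3, 4}  B3 = {1, 3, 7}  B4 = {1, 6, 7}  B5 = {0, 1, 6}  B6 = {0, 1, 5}
Tree: B1–B2, B2–B3, B3–B4, B4–B5, B5–B6
Each bag holds 3 vertices, so the decomposition has width 2, which upper-bounds the treewidth. The edges 1–2–4–3–7–6–0–5–1 form a cycle, so G is not a tree and its treewidth is at least 2. Therefore the treewidth is 2.

2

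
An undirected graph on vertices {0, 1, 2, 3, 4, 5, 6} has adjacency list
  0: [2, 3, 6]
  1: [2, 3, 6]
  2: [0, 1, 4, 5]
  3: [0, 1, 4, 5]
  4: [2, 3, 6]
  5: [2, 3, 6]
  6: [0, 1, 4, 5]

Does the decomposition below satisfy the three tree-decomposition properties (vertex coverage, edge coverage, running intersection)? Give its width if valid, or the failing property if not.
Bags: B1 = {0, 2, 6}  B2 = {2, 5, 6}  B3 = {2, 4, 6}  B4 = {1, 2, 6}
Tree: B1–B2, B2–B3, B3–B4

A tree decomposition must satisfy three properties: every vertex lies in some bag; for every edge, both endpoints lie together in some bag; and for every vertex, the bags containing it form a connected subtree. Here vertex 3 appears in no bag, so the decomposition is invalid.

No — vertex 3 appears in no bag.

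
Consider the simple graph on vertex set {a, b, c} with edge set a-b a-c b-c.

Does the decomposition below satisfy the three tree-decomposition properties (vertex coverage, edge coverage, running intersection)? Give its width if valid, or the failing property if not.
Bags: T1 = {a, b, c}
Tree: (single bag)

Checking the three conditions: (i) the bags cover all of {a, b, c}; (ii) for each edge, some bag contains both endpoints; (iii) the bags containing any fixed vertex form a subtree. All hold, so the decomposition is valid with width 3 − 1 = 2.

Yes; width 2.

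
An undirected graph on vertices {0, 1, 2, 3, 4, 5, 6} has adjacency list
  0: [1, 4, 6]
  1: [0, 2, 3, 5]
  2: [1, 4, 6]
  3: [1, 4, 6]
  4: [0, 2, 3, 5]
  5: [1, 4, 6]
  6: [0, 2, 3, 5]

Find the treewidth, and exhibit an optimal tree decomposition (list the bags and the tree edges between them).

Treewidth 3.
One optimal decomposition is:
Bags: B1 = {1, 4, 5, 6}  B2 = {1, 3, 4, 6}  B3 = {0, 1, 4, 6}  B4 = {1, 2, 4, 6}
Tree: B1–B2, B2–B3, B3–B4

Each bag holds 4 vertices, so the decomposition has width 3, which upper-bounds the treewidth. For the lower bound: the 4 vertex sets {4,5}, {1,3}, {6}, {0} are disjoint, each induces a connected subgraph, and every pair is joined by at least one edge of G. Contracting each set to a single vertex therefore yields K_{4} as a minor, and since treewidth is minor-monotone, tw(G) ≥ tw(K_{4}) = 3. Combining the bounds, tw(G) = 3.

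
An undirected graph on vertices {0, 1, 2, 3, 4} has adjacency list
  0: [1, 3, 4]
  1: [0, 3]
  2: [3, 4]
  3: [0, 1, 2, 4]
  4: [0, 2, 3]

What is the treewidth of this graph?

A width-2 tree decomposition is:
Bags: B1 = {2, 3, 4}  B2 = {0, 3, 4}  B3 = {0, 1, 3}
Tree: B1–B2, B2–B3
Each bag holds 3 vertices, so the decomposition has width 2, which upper-bounds the treewidth. For the lower bound, the 3 vertices {0, 1, 3} are pairwise adjacent, and any tree decomposition puts a clique entirely inside one bag — forcing width ≥ 2. The upper and lower bounds meet at 2, so that is the treewidth.

2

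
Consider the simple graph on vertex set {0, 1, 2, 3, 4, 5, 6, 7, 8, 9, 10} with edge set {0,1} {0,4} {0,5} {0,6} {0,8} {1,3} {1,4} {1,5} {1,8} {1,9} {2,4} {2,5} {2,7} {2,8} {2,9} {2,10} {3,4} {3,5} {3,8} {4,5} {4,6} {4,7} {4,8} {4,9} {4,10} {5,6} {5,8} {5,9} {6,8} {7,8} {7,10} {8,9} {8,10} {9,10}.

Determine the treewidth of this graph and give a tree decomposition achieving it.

Treewidth 4.
Bags: B1 = {2, 4, 5, 8, 9}  B2 = {1, 4, 5, 8, 9}  B3 = {1, 3, 4, 5, 8}  B4 = {2, 4, 8, 9, 10}  B5 = {2, 4, 7, 8, 10}  B6 = {0, 1, 4, 5, 8}  B7 = {0, 4, 5, 6, 8}
Tree: B1–B2, B2–B3, B1–B4, B4–B5, B2–B6, B6–B7

Every bag has size at most 5, so the width is 5 − 1 = 4 and tw(G) ≤ 4. For the lower bound, the 5 vertices {2, 4, 8, 9, 10} are pairwise adjacent, and any tree decomposition puts a clique entirely inside one bag — forcing width ≥ 4. Combining the bounds, tw(G) = 4.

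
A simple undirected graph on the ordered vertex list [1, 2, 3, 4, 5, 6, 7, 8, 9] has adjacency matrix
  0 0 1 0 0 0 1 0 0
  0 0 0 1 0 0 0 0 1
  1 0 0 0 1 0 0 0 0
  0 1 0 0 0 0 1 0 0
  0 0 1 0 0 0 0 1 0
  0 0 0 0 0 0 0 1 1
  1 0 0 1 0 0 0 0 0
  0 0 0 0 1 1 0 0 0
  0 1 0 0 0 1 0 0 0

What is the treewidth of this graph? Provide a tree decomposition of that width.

Treewidth 2.
Bags: B1 = {1, 3, 5}  B2 = {1, 5, 7}  B3 = {4, 5, 7}  B4 = {2, 4, 5}  B5 = {2, 5, 9}  B6 = {5, 6, 9}  B7 = {5, 6, 8}
Tree: B1–B2, B2–B3, B3–B4, B4–B5, B5–B6, B6–B7

The largest bag has 3 vertices, giving width 2; this decomposition certifies tw(G) ≤ 2. The edges 5–3–1–7–4–2–9–6–8–5 form a cycle, so G is not a tree and its treewidth is at least 2. Hence tw(G) = 2 exactly.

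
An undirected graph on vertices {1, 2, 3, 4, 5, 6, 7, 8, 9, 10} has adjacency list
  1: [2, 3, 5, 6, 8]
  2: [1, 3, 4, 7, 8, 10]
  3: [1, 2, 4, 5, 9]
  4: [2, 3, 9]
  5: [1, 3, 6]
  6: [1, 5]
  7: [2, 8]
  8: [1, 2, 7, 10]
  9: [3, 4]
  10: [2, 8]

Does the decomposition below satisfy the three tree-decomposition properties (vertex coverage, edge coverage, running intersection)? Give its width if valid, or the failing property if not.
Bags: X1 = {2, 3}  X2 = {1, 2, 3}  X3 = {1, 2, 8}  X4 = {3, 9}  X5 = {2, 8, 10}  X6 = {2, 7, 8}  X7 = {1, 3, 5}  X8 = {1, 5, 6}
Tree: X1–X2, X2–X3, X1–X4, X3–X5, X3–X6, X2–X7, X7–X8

A tree decomposition must satisfy three properties: every vertex lies in some bag; for every edge, both endpoints lie together in some bag; and for every vertex, the bags containing it form a connected subtree. Here vertex 4 appears in no bag, so the decomposition is invalid.

No — vertex 4 appears in no bag.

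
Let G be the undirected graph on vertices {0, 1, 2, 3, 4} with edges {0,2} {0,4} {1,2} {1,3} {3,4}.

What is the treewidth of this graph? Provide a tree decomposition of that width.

Every bag has size at most 3, so the width is 3 − 1 = 2 and tw(G) ≤ 2. The edges 0–2–1–3–4–0 form a cycle, so G is not a tree and its treewidth is at least 2. Hence tw(G) = 2 exactly.

Treewidth 2.
One optimal decomposition is:
Bags: B1 = {0, 1, 2}  B2 = {0, 1, 3}  B3 = {0, 3, 4}
Tree: B1–B2, B2–B3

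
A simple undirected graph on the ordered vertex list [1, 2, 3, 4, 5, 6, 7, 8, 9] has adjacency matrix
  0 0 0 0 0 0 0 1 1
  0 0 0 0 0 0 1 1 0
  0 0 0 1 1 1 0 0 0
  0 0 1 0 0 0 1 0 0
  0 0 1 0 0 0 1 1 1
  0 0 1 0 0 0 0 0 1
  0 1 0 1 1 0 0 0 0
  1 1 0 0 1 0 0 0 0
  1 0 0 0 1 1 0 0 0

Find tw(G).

3

A width-3 tree decomposition is:
Bags: B1 = {2, 3, 4, 7}  B2 = {2, 3, 5, 7}  B3 = {2, 3, 5, 8}  B4 = {3, 5, 6, 8}  B5 = {5, 6, 8, 9}  B6 = {1, 6, 8, 9}
Tree: B1–B2, B2–B3, B3–B4, B4–B5, B5–B6
Every bag has size at most 4, so the width is 4 − 1 = 3 and tw(G) ≤ 3. For the lower bound: the 4 vertex sets {2,4,7}, {3}, {5}, {1,6,8,9} are disjoint, each induces a connected subgraph, and every pair is joined by at least one edge of G. Contracting each set to a single vertex therefore yields K_{4} as a minor, and since treewidth is minor-monotone, tw(G) ≥ tw(K_{4}) = 3. Combining the bounds, tw(G) = 3.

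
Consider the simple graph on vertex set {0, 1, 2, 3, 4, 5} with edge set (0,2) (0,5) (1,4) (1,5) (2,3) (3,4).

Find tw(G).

A width-2 tree decomposition is:
Bags: B1 = {0, 2, 3}  B2 = {0, 3, 5}  B3 = {1, 3, 5}  B4 = {1, 3, 4}
Tree: B1–B2, B2–B3, B3–B4
Every bag has size at most 3, so the width is 3 − 1 = 2 and tw(G) ≤ 2. For the lower bound, G contains the cycle 3–2–0–5–1–4–3, so G is not a forest; only forests have treewidth ≤ 1, hence tw(G) ≥ 2. The upper and lower bounds meet at 2, so that is the treewidth.

2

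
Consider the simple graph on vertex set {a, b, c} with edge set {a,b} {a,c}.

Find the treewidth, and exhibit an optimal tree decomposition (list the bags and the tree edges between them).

Each bag holds 2 vertices, so the decomposition has width 1, which upper-bounds the treewidth. Since G has at least one edge (e.g. c–a), it is not an edgeless graph, so tw(G) ≥ 1. Therefore the treewidth is 1.

Treewidth 1.
Bags: B1 = {a, c}  B2 = {a, b}
Tree: B1–B2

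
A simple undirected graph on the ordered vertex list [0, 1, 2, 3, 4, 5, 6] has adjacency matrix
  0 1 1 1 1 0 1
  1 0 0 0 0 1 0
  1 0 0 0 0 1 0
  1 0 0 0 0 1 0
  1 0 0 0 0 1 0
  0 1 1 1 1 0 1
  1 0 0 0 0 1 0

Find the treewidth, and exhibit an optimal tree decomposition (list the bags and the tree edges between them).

Every bag has size at most 3, so the width is 3 − 1 = 2 and tw(G) ≤ 2. For the lower bound, G contains the cycle 0–4–5–3–0, so G is not a forest; only forests have treewidth ≤ 1, hence tw(G) ≥ 2. The upper and lower bounds meet at 2, so that is the treewidth.

Treewidth 2.
One such decomposition:
Bags: B1 = {0, 4, 5}  B2 = {0, 3, 5}  B3 = {0, 1, 5}  B4 = {0, 2, 5}  B5 = {0, 5, 6}
Tree: B1–B2, B2–B3, B3–B4, B4–B5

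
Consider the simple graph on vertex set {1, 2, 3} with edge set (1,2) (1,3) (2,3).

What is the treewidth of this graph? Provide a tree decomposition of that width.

A single bag containing all 3 vertices is trivially a valid decomposition of width 2. Conversely, {1, 2, 3} is a clique of size 3, and the vertices of any clique must share a bag in every tree decomposition; so some bag has ≥ 3 vertices and tw(G) ≥ 2. The upper and lower bounds meet at 2, so that is the treewidth.

Treewidth 2.
One such decomposition:
Bags: B1 = {1, 2, 3}
Tree: (single bag)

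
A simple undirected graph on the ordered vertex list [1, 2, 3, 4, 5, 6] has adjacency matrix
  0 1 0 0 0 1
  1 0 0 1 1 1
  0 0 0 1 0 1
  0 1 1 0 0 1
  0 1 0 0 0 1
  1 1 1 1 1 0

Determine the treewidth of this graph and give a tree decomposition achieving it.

Treewidth 2.
One optimal decomposition is:
Bags: B1 = {2, 5, 6}  B2 = {2, 4, 6}  B3 = {1, 2, 6}  B4 = {3, 4, 6}
Tree: B1–B2, B2–B3, B2–B4

Every bag has size at most 3, so the width is 3 − 1 = 2 and tw(G) ≤ 2. On the other hand G contains the 3-clique {1, 2, 6}. A clique must lie in a single bag of any decomposition, so no decomposition can have width below 2. Therefore the treewidth is 2.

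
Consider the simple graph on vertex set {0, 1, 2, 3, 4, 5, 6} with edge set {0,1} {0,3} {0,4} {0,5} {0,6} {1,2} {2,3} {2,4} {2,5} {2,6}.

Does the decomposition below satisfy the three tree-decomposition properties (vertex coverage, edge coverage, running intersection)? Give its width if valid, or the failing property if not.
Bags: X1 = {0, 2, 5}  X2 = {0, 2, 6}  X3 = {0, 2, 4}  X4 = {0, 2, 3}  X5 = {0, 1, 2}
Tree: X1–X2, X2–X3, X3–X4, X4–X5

Vertex coverage: the bags together contain {0, 1, 2, 3, 4, 5, 6}, the full vertex set. Edge coverage: each edge of G has both endpoints in at least one bag. Running intersection: for every vertex, the bags containing it form a connected subtree. All three properties hold, so this is a valid tree decomposition of width max|bag| − 1 = 2, and hence tw(G) ≤ 2.

Yes; width 2.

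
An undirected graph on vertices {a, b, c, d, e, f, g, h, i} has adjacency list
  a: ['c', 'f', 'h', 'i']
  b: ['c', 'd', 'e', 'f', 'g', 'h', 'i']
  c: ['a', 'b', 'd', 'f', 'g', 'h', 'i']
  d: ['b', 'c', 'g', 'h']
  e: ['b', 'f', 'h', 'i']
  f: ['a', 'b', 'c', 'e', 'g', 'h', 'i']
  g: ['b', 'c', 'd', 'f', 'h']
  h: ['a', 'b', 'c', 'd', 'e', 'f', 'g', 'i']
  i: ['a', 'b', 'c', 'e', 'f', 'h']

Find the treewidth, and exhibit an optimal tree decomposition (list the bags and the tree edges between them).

Each bag holds 5 vertices, so the decomposition has width 4, which upper-bounds the treewidth. Conversely, {b, c, d, g, h} is a clique of size 5, and the vertices of any clique must share a bag in every tree decomposition; so some bag has ≥ 5 vertices and tw(G) ≥ 4. Hence tw(G) = 4 exactly.

Treewidth 4.
One such decomposition:
Bags: B1 = {b, c, f, g, h}  B2 = {b, c, f, h, i}  B3 = {b, c, d, g, h}  B4 = {a, c, f, h, i}  B5 = {b, e, f, h, i}
Tree: B1–B2, B1–B3, B2–B4, B2–B5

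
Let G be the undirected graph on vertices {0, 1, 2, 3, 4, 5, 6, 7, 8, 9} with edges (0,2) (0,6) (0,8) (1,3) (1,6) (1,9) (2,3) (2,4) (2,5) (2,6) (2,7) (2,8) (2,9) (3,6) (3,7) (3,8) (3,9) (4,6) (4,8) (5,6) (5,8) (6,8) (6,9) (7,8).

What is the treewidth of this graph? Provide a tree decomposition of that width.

Treewidth 3.
One optimal decomposition is:
Bags: B1 = {2, 5, 6, 8}  B2 = {2, 4, 6, 8}  B3 = {2, 3, 6, 8}  B4 = {2, 3, 6, 9}  B5 = {0, 2, 6, 8}  B6 = {1, 3, 6, 9}  B7 = {2, 3, 7, 8}
Tree: B1–B2, B1–B3, B3–B4, B1–B5, B4–B6, B3–B7

Every bag has size at most 4, so the width is 4 − 1 = 3 and tw(G) ≤ 3. For the lower bound, the 4 vertices {1, 3, 6, 9} are pairwise adjacent, and any tree decomposition puts a clique entirely inside one bag — forcing width ≥ 3. Combining the bounds, tw(G) = 3.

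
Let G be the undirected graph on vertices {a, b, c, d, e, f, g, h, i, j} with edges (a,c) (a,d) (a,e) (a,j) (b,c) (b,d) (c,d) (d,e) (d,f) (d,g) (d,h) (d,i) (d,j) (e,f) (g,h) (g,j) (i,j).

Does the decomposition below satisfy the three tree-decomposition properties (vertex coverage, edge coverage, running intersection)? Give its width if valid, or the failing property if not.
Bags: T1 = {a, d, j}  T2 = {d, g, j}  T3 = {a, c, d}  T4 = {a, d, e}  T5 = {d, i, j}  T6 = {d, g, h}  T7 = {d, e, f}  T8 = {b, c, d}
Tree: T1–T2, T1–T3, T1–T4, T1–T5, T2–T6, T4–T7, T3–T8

Checking the three conditions: (i) the bags cover all of {a, b, c, d, e, f, g, h, i, j}; (ii) for each edge, some bag contains both endpoints; (iii) the bags containing any fixed vertex form a subtree. All hold, so the decomposition is valid with width 3 − 1 = 2.

Yes; width 2.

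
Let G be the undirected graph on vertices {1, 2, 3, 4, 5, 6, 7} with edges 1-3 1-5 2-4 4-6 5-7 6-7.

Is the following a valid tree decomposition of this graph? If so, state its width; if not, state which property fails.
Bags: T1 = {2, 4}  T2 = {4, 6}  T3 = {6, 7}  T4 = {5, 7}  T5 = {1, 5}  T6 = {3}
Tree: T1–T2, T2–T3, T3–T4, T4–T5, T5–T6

No — edge (1,3) lies in no bag.

A tree decomposition must satisfy three properties: every vertex lies in some bag; for every edge, both endpoints lie together in some bag; and for every vertex, the bags containing it form a connected subtree. Here edge (1,3) lies in no bag, so the decomposition is invalid.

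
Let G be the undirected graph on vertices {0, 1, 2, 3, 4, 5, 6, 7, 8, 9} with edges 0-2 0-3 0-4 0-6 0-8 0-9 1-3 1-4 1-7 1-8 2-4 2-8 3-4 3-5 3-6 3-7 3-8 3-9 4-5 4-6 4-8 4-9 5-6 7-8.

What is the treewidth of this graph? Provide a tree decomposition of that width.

Treewidth 3.
One optimal decomposition is:
Bags: B1 = {0, 2, 4, 8}  B2 = {0, 3, 4, 8}  B3 = {1, 3, 4, 8}  B4 = {1, 3, 7, 8}  B5 = {0, 3, 4, 6}  B6 = {0, 3, 4, 9}  B7 = {3, 4, 5, 6}
Tree: B1–B2, B2–B3, B3–B4, B2–B5, B5–B6, B5–B7

Every bag has size at most 4, so the width is 4 − 1 = 3 and tw(G) ≤ 3. For the lower bound, the 4 vertices {0, 2, 4, 8} are pairwise adjacent, and any tree decomposition puts a clique entirely inside one bag — forcing width ≥ 3. Combining the bounds, tw(G) = 3.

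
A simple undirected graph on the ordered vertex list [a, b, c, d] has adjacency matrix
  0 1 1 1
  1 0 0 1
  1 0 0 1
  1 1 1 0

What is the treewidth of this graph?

2

A width-2 tree decomposition is:
Bags: B1 = {a, c, d}  B2 = {a, b, d}
Tree: B1–B2
The largest bag has 3 vertices, giving width 2; this decomposition certifies tw(G) ≤ 2. For the lower bound, the 3 vertices {a, c, d} are pairwise adjacent, and any tree decomposition puts a clique entirely inside one bag — forcing width ≥ 2. Therefore the treewidth is 2.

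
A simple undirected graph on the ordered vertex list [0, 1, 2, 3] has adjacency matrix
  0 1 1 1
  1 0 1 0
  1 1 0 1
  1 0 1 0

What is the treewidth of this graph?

A width-2 tree decomposition is:
Bags: B1 = {0, 1, 2}  B2 = {0, 2, 3}
Tree: B1–B2
Each bag holds 3 vertices, so the decomposition has width 2, which upper-bounds the treewidth. Conversely, {0, 1, 2} is a clique of size 3, and the vertices of any clique must share a bag in every tree decomposition; so some bag has ≥ 3 vertices and tw(G) ≥ 2. Hence tw(G) = 2 exactly.

2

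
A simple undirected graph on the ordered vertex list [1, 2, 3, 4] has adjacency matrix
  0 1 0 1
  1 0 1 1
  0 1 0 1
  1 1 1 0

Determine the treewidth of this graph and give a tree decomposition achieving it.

Treewidth 2.
One optimal decomposition is:
Bags: B1 = {2, 3, 4}  B2 = {1, 2, 4}
Tree: B1–B2

The largest bag has 3 vertices, giving width 2; this decomposition certifies tw(G) ≤ 2. Conversely, {1, 2, 4} is a clique of size 3, and the vertices of any clique must share a bag in every tree decomposition; so some bag has ≥ 3 vertices and tw(G) ≥ 2. Hence tw(G) = 2 exactly.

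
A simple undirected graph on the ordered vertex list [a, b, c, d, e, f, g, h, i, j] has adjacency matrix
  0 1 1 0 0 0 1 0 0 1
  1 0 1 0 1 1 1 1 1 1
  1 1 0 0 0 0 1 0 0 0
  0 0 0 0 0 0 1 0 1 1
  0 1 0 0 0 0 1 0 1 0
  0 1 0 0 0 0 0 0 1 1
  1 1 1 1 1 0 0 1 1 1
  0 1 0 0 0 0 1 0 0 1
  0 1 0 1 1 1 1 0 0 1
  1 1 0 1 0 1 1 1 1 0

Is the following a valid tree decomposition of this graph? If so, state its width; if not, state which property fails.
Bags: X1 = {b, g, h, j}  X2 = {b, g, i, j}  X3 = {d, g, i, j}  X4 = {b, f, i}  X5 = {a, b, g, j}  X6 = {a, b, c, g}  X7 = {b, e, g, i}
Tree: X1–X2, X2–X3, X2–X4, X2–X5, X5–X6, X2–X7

A tree decomposition must satisfy three properties: every vertex lies in some bag; for every edge, both endpoints lie together in some bag; and for every vertex, the bags containing it form a connected subtree. Here edge (j,f) lies in no bag, so the decomposition is invalid.

No — edge (j,f) lies in no bag.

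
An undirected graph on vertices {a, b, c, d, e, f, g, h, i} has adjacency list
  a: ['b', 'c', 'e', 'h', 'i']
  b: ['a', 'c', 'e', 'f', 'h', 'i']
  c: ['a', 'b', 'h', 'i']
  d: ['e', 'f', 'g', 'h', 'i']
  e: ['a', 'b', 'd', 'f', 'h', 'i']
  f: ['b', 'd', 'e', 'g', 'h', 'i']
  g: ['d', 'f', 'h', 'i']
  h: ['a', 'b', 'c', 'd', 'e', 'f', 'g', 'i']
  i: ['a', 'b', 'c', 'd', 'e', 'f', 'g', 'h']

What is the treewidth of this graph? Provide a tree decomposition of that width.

Treewidth 4.
Bags: B1 = {a, b, e, h, i}  B2 = {b, e, f, h, i}  B3 = {d, e, f, h, i}  B4 = {a, b, c, h, i}  B5 = {d, f, g, h, i}
Tree: B1–B2, B2–B3, B1–B4, B3–B5

The largest bag has 5 vertices, giving width 4; this decomposition certifies tw(G) ≤ 4. Conversely, {a, b, e, h, i} is a clique of size 5, and the vertices of any clique must share a bag in every tree decomposition; so some bag has ≥ 5 vertices and tw(G) ≥ 4. Therefore the treewidth is 4.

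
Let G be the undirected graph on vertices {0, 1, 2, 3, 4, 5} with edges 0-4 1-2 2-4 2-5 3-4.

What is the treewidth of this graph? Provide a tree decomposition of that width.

Every bag has size at most 2, so the width is 2 − 1 = 1 and tw(G) ≤ 1. Any graph with an edge has treewidth ≥ 1, and G has the edge 1–2. The upper and lower bounds meet at 1, so that is the treewidth.

Treewidth 1.
One such decomposition:
Bags: B1 = {1, 2}  B2 = {2, 4}  B3 = {0, 4}  B4 = {2, 5}  B5 = {3, 4}
Tree: B1–B2, B2–B3, B2–B4, B2–B5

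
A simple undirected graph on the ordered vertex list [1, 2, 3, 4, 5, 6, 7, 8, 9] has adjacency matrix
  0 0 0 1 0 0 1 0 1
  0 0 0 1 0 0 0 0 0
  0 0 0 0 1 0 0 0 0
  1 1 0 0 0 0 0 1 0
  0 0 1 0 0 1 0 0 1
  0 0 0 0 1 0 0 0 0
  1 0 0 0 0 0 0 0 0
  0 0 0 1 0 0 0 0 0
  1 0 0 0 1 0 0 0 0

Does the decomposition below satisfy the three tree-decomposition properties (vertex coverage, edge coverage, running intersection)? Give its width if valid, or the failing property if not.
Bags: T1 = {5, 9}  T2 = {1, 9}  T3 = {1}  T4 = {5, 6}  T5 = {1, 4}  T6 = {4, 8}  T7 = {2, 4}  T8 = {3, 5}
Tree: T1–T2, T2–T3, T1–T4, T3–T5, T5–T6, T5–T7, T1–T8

A tree decomposition must satisfy three properties: every vertex lies in some bag; for every edge, both endpoints lie together in some bag; and for every vertex, the bags containing it form a connected subtree. Here vertex 7 appears in no bag, so the decomposition is invalid.

No — vertex 7 appears in no bag.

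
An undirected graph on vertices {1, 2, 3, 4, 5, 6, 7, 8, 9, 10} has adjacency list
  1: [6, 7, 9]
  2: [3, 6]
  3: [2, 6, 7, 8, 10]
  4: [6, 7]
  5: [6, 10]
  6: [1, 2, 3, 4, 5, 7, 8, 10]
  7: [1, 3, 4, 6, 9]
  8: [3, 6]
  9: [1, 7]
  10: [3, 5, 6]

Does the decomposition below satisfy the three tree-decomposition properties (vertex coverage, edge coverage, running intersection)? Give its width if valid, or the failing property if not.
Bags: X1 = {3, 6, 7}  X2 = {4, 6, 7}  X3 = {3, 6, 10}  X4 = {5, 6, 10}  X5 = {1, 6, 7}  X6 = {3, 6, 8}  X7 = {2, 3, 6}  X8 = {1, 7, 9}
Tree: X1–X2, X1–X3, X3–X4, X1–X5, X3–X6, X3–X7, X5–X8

Checking the three conditions: (i) the bags cover all of {1, 2, 3, 4, 5, 6, 7, 8, 9, 10}; (ii) for each edge, some bag contains both endpoints; (iii) the bags containing any fixed vertex form a subtree. All hold, so the decomposition is valid with width 3 − 1 = 2.

Yes; width 2.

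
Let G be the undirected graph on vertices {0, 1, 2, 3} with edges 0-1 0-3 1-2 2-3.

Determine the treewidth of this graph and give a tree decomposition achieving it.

Treewidth 2.
Bags: B1 = {1, 2, 3}  B2 = {0, 1, 3}
Tree: B1–B2

The largest bag has 3 vertices, giving width 2; this decomposition certifies tw(G) ≤ 2. Since 1–2–3–0–1 is a cycle in G, G is not acyclic. Forests are exactly the graphs of treewidth ≤ 1, so tw(G) ≥ 2. Hence tw(G) = 2 exactly.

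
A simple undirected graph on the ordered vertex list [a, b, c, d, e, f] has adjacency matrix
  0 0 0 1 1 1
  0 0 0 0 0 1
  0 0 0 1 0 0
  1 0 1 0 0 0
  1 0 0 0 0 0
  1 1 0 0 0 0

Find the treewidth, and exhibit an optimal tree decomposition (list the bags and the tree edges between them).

Treewidth 1.
One optimal decomposition is:
Bags: B1 = {a, e}  B2 = {a, d}  B3 = {c, d}  B4 = {a, f}  B5 = {b, f}
Tree: B1–B2, B2–B3, B2–B4, B4–B5

Every bag has size at most 2, so the width is 2 − 1 = 1 and tw(G) ≤ 1. G has an edge, so its treewidth is at least 1. Hence tw(G) = 1 exactly.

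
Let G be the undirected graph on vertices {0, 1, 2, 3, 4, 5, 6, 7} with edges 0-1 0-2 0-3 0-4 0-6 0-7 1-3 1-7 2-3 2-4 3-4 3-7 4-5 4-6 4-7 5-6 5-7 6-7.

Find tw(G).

A width-3 tree decomposition is:
Bags: B1 = {0, 3, 4, 7}  B2 = {0, 4, 6, 7}  B3 = {0, 2, 3, 4}  B4 = {0, 1, 3, 7}  B5 = {4, 5, 6, 7}
Tree: B1–B2, B1–B3, B1–B4, B2–B5
Every bag has size at most 4, so the width is 4 − 1 = 3 and tw(G) ≤ 3. On the other hand G contains the 4-clique {0, 1, 3, 7}. A clique must lie in a single bag of any decomposition, so no decomposition can have width below 3. Combining the bounds, tw(G) = 3.

3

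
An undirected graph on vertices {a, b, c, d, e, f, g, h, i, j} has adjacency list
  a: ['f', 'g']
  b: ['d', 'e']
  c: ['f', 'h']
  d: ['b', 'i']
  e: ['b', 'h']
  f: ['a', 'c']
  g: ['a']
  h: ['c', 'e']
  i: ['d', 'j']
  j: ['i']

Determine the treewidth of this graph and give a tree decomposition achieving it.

Treewidth 1.
One optimal decomposition is:
Bags: B1 = {i, j}  B2 = {d, i}  B3 = {b, d}  B4 = {b, e}  B5 = {e, h}  B6 = {c, h}  B7 = {c, f}  B8 = {a, f}  B9 = {a, g}
Tree: B1–B2, B2–B3, B3–B4, B4–B5, B5–B6, B6–B7, B7–B8, B8–B9

The largest bag has 2 vertices, giving width 1; this decomposition certifies tw(G) ≤ 1. Since G has at least one edge (e.g. j–i), it is not an edgeless graph, so tw(G) ≥ 1. Therefore the treewidth is 1.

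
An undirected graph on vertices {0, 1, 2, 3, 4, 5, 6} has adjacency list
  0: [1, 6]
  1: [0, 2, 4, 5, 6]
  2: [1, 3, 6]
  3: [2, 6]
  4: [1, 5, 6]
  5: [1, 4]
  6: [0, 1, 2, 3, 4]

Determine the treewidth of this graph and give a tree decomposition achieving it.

Treewidth 2.
One optimal decomposition is:
Bags: B1 = {1, 4, 6}  B2 = {1, 2, 6}  B3 = {1, 4, 5}  B4 = {0, 1, 6}  B5 = {2, 3, 6}
Tree: B1–B2, B1–B3, B1–B4, B2–B5

Every bag has size at most 3, so the width is 3 − 1 = 2 and tw(G) ≤ 2. On the other hand G contains the 3-clique {1, 4, 5}. A clique must lie in a single bag of any decomposition, so no decomposition can have width below 2. Combining the bounds, tw(G) = 2.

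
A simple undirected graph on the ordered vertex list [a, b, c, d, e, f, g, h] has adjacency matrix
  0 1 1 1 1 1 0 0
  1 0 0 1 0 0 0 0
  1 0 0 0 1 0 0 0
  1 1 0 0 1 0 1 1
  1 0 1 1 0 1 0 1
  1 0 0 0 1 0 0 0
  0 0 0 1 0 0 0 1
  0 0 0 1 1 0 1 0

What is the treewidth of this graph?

A width-2 tree decomposition is:
Bags: B1 = {a, e, f}  B2 = {a, d, e}  B3 = {d, e, h}  B4 = {a, b, d}  B5 = {a, c, e}  B6 = {d, g, h}
Tree: B1–B2, B2–B3, B2–B4, B1–B5, B3–B6
The largest bag has 3 vertices, giving width 2; this decomposition certifies tw(G) ≤ 2. On the other hand G contains the 3-clique {d, g, h}. A clique must lie in a single bag of any decomposition, so no decomposition can have width below 2. The upper and lower bounds meet at 2, so that is the treewidth.

2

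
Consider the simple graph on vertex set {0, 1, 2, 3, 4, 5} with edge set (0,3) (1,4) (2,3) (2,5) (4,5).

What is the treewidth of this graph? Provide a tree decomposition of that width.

Every bag has size at most 2, so the width is 2 − 1 = 1 and tw(G) ≤ 1. Since G has at least one edge (e.g. 1–4), it is not an edgeless graph, so tw(G) ≥ 1. The upper and lower bounds meet at 1, so that is the treewidth.

Treewidth 1.
One such decomposition:
Bags: B1 = {1, 4}  B2 = {4, 5}  B3 = {2, 5}  B4 = {2, 3}  B5 = {0, 3}
Tree: B1–B2, B2–B3, B3–B4, B4–B5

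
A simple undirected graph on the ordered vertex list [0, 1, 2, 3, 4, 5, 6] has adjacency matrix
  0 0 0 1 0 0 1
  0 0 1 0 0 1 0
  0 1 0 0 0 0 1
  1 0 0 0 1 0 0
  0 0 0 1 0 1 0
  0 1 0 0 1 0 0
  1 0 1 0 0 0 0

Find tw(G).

A width-2 tree decomposition is:
Bags: B1 = {1, 2, 5}  B2 = {2, 5, 6}  B3 = {0, 5, 6}  B4 = {0, 3, 5}  B5 = {3, 4, 5}
Tree: B1–B2, B2–B3, B3–B4, B4–B5
Each bag holds 3 vertices, so the decomposition has width 2, which upper-bounds the treewidth. Since 5–1–2–6–0–3–4–5 is a cycle in G, G is not acyclic. Forests are exactly the graphs of treewidth ≤ 1, so tw(G) ≥ 2. Combining the bounds, tw(G) = 2.

2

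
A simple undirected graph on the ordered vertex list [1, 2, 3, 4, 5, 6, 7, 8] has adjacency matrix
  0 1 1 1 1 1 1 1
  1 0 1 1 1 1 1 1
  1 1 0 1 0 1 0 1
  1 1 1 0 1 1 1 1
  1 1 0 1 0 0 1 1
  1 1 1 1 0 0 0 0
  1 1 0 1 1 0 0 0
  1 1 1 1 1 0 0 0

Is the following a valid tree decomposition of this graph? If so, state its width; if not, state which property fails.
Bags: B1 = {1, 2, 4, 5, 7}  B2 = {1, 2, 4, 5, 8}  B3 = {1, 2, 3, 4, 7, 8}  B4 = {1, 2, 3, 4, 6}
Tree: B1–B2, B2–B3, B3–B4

A tree decomposition must satisfy three properties: every vertex lies in some bag; for every edge, both endpoints lie together in some bag; and for every vertex, the bags containing it form a connected subtree. Here bags containing vertex 7 are not connected in the tree, so the decomposition is invalid.

No — bags containing vertex 7 are not connected in the tree.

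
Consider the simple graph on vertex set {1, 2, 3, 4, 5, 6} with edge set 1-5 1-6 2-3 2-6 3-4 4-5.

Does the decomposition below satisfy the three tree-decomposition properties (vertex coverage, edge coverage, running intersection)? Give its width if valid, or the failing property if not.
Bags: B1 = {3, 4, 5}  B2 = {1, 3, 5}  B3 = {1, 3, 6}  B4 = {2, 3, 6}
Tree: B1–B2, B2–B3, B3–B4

Yes; width 2.

Vertex coverage: the bags together contain {1, 2, 3, 4, 5, 6}, the full vertex set. Edge coverage: each edge of G has both endpoints in at least one bag. Running intersection: for every vertex, the bags containing it form a connected subtree. All three properties hold, so this is a valid tree decomposition of width max|bag| − 1 = 2, and hence tw(G) ≤ 2.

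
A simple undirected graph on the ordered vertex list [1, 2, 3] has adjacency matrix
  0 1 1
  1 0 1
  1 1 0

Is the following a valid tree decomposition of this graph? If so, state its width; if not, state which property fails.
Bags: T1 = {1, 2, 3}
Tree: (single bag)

Yes; width 2.

Vertex coverage: the bags together contain {1, 2, 3}, the full vertex set. Edge coverage: each edge of G has both endpoints in at least one bag. Running intersection: for every vertex, the bags containing it form a connected subtree. All three properties hold, so this is a valid tree decomposition of width max|bag| − 1 = 2, and hence tw(G) ≤ 2.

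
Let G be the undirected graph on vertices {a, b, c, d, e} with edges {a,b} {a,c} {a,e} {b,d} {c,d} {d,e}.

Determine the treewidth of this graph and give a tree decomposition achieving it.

The largest bag has 3 vertices, giving width 2; this decomposition certifies tw(G) ≤ 2. For the lower bound, G contains the cycle d–c–a–b–d, so G is not a forest; only forests have treewidth ≤ 1, hence tw(G) ≥ 2. The upper and lower bounds meet at 2, so that is the treewidth.

Treewidth 2.
Bags: B1 = {a, c, d}  B2 = {a, b, d}  B3 = {a, d, e}
Tree: B1–B2, B2–B3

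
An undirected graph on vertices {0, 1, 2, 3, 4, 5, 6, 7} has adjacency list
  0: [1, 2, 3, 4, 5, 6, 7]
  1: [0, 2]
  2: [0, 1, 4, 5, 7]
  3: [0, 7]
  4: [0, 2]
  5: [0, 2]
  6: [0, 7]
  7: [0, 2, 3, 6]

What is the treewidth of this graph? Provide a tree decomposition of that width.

Treewidth 2.
Bags: B1 = {0, 3, 7}  B2 = {0, 2, 7}  B3 = {0, 1, 2}  B4 = {0, 2, 4}  B5 = {0, 6, 7}  B6 = {0, 2, 5}
Tree: B1–B2, B2–B3, B3–B4, B1–B5, B3–B6

The largest bag has 3 vertices, giving width 2; this decomposition certifies tw(G) ≤ 2. For the lower bound, the 3 vertices {0, 1, 2} are pairwise adjacent, and any tree decomposition puts a clique entirely inside one bag — forcing width ≥ 2. The upper and lower bounds meet at 2, so that is the treewidth.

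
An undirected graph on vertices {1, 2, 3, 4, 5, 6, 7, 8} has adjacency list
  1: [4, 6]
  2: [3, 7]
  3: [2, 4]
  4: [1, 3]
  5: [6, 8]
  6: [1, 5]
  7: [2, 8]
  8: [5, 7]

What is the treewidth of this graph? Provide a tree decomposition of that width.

Every bag has size at most 3, so the width is 3 − 1 = 2 and tw(G) ≤ 2. For the lower bound, G contains the cycle 4–3–2–7–8–5–6–1–4, so G is not a forest; only forests have treewidth ≤ 1, hence tw(G) ≥ 2. The upper and lower bounds meet at 2, so that is the treewidth.

Treewidth 2.
One optimal decomposition is:
Bags: B1 = {2, 3, 4}  B2 = {2, 4, 7}  B3 = {4, 7, 8}  B4 = {4, 5, 8}  B5 = {4, 5, 6}  B6 = {1, 4, 6}
Tree: B1–B2, B2–B3, B3–B4, B4–B5, B5–B6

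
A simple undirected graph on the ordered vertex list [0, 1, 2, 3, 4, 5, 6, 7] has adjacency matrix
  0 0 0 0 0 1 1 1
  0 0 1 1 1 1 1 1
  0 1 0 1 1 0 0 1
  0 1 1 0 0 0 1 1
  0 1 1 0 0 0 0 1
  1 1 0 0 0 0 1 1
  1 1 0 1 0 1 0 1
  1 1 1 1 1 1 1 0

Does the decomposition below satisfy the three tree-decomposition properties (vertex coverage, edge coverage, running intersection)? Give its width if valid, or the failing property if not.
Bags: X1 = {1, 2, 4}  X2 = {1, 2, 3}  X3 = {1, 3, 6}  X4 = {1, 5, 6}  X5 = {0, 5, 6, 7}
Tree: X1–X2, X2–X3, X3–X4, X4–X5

No — edge (7,4) lies in no bag.

A tree decomposition must satisfy three properties: every vertex lies in some bag; for every edge, both endpoints lie together in some bag; and for every vertex, the bags containing it form a connected subtree. Here edge (7,4) lies in no bag, so the decomposition is invalid.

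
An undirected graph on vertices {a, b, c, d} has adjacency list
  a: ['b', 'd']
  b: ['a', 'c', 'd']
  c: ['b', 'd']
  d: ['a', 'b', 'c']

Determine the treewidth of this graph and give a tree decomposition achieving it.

Treewidth 2.
One such decomposition:
Bags: B1 = {a, b, d}  B2 = {b, c, d}
Tree: B1–B2

Every bag has size at most 3, so the width is 3 − 1 = 2 and tw(G) ≤ 2. Conversely, {b, c, d} is a clique of size 3, and the vertices of any clique must share a bag in every tree decomposition; so some bag has ≥ 3 vertices and tw(G) ≥ 2. Therefore the treewidth is 2.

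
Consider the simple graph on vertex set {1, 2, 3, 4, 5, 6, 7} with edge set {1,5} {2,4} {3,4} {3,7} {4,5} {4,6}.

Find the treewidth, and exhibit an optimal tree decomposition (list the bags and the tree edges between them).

Treewidth 1.
One optimal decomposition is:
Bags: B1 = {1, 5}  B2 = {4, 5}  B3 = {3, 4}  B4 = {2, 4}  B5 = {3, 7}  B6 = {4, 6}
Tree: B1–B2, B2–B3, B2–B4, B3–B5, B2–B6

Each bag holds 2 vertices, so the decomposition has width 1, which upper-bounds the treewidth. Any graph with an edge has treewidth ≥ 1, and G has the edge 1–5. Hence tw(G) = 1 exactly.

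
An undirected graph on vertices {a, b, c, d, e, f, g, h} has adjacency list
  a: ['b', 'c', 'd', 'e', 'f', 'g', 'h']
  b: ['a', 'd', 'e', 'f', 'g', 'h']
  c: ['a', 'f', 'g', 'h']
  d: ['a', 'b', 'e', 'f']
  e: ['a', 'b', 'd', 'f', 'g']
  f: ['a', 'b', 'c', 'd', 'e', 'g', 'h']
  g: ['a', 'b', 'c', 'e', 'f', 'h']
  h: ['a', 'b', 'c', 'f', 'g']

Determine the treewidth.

A width-4 tree decomposition is:
Bags: B1 = {a, b, f, g, h}  B2 = {a, b, e, f, g}  B3 = {a, b, d, e, f}  B4 = {a, c, f, g, h}
Tree: B1–B2, B2–B3, B1–B4
The largest bag has 5 vertices, giving width 4; this decomposition certifies tw(G) ≤ 4. On the other hand G contains the 5-clique {a, b, d, e, f}. A clique must lie in a single bag of any decomposition, so no decomposition can have width below 4. Hence tw(G) = 4 exactly.

4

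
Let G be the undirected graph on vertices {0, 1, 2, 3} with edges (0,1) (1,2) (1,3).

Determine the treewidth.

A width-1 tree decomposition is:
Bags: B1 = {1, 2}  B2 = {0, 1}  B3 = {1, 3}
Tree: B1–B2, B2–B3
The largest bag has 2 vertices, giving width 1; this decomposition certifies tw(G) ≤ 1. Since G has at least one edge (e.g. 1–2), it is not an edgeless graph, so tw(G) ≥ 1. The upper and lower bounds meet at 1, so that is the treewidth.

1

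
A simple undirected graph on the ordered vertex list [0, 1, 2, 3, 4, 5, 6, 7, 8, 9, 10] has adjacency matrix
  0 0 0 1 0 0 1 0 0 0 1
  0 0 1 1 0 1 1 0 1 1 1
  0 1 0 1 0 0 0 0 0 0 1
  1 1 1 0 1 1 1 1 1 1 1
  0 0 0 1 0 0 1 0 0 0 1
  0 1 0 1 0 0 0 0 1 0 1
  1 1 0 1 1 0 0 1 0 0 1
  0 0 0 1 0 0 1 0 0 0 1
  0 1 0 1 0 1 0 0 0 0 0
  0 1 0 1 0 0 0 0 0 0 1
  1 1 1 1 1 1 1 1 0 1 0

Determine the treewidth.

3

A width-3 tree decomposition is:
Bags: B1 = {1, 3, 5, 10}  B2 = {1, 3, 6, 10}  B3 = {1, 2, 3, 10}  B4 = {0, 3, 6, 10}  B5 = {3, 4, 6, 10}  B6 = {3, 6, 7, 10}  B7 = {1, 3, 5, 8}  B8 = {1, 3, 9, 10}
Tree: B1–B2, B2–B3, B2–B4, B4–B5, B4–B6, B1–B7, B1–B8
Every bag has size at most 4, so the width is 4 − 1 = 3 and tw(G) ≤ 3. On the other hand G contains the 4-clique {1, 3, 5, 8}. A clique must lie in a single bag of any decomposition, so no decomposition can have width below 3. Hence tw(G) = 3 exactly.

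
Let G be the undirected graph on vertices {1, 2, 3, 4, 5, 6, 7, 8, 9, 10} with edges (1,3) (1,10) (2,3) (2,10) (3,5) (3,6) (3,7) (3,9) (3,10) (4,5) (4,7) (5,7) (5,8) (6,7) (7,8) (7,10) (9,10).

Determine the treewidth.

A width-2 tree decomposition is:
Bags: B1 = {3, 6, 7}  B2 = {3, 7, 10}  B3 = {1, 3, 10}  B4 = {3, 5, 7}  B5 = {5, 7, 8}  B6 = {2, 3, 10}  B7 = {3, 9, 10}  B8 = {4, 5, 7}
Tree: B1–B2, B2–B3, B1–B4, B4–B5, B2–B6, B2–B7, B4–B8
The largest bag has 3 vertices, giving width 2; this decomposition certifies tw(G) ≤ 2. On the other hand G contains the 3-clique {5, 7, 8}. A clique must lie in a single bag of any decomposition, so no decomposition can have width below 2. The upper and lower bounds meet at 2, so that is the treewidth.

2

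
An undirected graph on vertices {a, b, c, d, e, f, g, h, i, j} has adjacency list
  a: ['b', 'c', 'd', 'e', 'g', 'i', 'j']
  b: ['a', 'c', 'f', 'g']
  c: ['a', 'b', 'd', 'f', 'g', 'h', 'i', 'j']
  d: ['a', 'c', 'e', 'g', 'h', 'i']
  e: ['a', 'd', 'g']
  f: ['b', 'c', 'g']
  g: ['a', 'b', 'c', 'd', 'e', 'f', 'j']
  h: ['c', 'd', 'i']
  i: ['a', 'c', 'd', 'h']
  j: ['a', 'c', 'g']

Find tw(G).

3

A width-3 tree decomposition is:
Bags: B1 = {a, c, d, g}  B2 = {a, c, d, i}  B3 = {a, d, e, g}  B4 = {a, b, c, g}  B5 = {a, c, g, j}  B6 = {b, c, f, g}  B7 = {c, d, h, i}
Tree: B1–B2, B1–B3, B1–B4, B4–B5, B4–B6, B2–B7
The largest bag has 4 vertices, giving width 3; this decomposition certifies tw(G) ≤ 3. On the other hand G contains the 4-clique {a, d, e, g}. A clique must lie in a single bag of any decomposition, so no decomposition can have width below 3. Combining the bounds, tw(G) = 3.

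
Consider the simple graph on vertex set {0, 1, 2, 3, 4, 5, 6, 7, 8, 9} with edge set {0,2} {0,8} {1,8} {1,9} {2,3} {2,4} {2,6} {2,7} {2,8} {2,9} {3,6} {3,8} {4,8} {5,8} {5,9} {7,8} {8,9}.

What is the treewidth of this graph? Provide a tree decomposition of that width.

The largest bag has 3 vertices, giving width 2; this decomposition certifies tw(G) ≤ 2. Conversely, {1, 8, 9} is a clique of size 3, and the vertices of any clique must share a bag in every tree decomposition; so some bag has ≥ 3 vertices and tw(G) ≥ 2. The upper and lower bounds meet at 2, so that is the treewidth.

Treewidth 2.
Bags: B1 = {0, 2, 8}  B2 = {2, 8, 9}  B3 = {1, 8, 9}  B4 = {2, 3, 8}  B5 = {5, 8, 9}  B6 = {2, 7, 8}  B7 = {2, 4, 8}  B8 = {2, 3, 6}
Tree: B1–B2, B2–B3, B2–B4, B2–B5, B2–B6, B1–B7, B4–B8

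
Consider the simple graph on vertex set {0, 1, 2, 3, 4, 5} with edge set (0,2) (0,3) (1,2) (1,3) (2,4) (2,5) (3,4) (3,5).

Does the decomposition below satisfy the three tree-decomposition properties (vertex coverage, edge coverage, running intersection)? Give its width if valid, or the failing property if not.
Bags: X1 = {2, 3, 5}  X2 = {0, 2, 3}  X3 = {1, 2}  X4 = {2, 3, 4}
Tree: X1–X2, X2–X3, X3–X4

No — edge (3,1) lies in no bag.

A tree decomposition must satisfy three properties: every vertex lies in some bag; for every edge, both endpoints lie together in some bag; and for every vertex, the bags containing it form a connected subtree. Here edge (3,1) lies in no bag, so the decomposition is invalid.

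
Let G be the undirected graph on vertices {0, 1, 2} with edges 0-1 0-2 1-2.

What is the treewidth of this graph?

2

A width-2 tree decomposition is:
Bags: B1 = {0, 1, 2}
Tree: (single bag)
With just one bag of size 3, the width is 3 − 1 = 2, so tw(G) ≤ 2. On the other hand G contains the 3-clique {0, 1, 2}. A clique must lie in a single bag of any decomposition, so no decomposition can have width below 2. Hence tw(G) = 2 exactly.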